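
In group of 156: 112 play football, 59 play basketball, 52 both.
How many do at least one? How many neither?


|A∪B| = 112+59-52 = 119
Neither = 156-119 = 37

At least one: 119; Neither: 37


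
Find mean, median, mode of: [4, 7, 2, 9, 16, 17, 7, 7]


Sorted: [2, 4, 7, 7, 7, 9, 16, 17]
Mean = 69/8
Median = 7
Freq: {4: 1, 7: 3, 2: 1, 9: 1, 16: 1, 17: 1}
Mode: [7]

Mean=69/8, Median=7, Mode=7


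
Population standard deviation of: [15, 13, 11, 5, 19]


Mean = 63/5
  (15-63/5)²=144/25
  (13-63/5)²=4/25
  (11-63/5)²=64/25
  (5-63/5)²=1444/25
  (19-63/5)²=1024/25
Σ(x-μ)² = 536/5
σ² = (536/5)/5 = 536/25

σ = √(536/25) ≈ 4.6303


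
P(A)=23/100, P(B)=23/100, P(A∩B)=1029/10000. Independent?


P(A)×P(B) = 529/10000
P(A∩B) = 1029/10000
Not equal → NOT independent

No, not independent


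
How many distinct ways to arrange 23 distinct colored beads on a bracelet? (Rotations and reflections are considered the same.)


Free circular arrangements: rotations and reflections both identified.
(n-1)!/2 = 22!/2 = 1124000727777607680000/2 = 562000363888803840000

562000363888803840000


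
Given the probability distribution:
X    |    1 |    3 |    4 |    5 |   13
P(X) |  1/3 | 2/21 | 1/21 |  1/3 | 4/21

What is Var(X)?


E[X] = 104/21
E[X²] = 892/21
Var(X) = E[X²] - (E[X])² = 892/21 - 10816/441 = 7916/441

Var(X) = 7916/441 ≈ 17.9501


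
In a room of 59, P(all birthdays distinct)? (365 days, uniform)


P(all different) = Π(365-i)/365 for i=0..58
= (365/365)×(364/365)×...×(307/365)
= 0.007011

P ≈ 0.0070 ≈ 0.70%


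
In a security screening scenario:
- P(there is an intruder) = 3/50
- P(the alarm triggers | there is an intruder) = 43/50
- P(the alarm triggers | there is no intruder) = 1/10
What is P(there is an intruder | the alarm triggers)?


Using Bayes' theorem:
P(A|B) = P(B|A)·P(A) / P(B)

P(the alarm triggers) = 43/50 × 3/50 + 1/10 × 47/50
= 129/2500 + 47/500 = 91/625

P(there is an intruder|the alarm triggers) = (129/2500) / (91/625) = 129/364

P(there is an intruder|the alarm triggers) = 129/364 ≈ 35.44%


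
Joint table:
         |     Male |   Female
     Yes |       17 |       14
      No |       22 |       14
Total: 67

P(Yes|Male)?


P(Yes|Male) = 17/(17+22) = 17/39

P = 17/39 ≈ 43.59%


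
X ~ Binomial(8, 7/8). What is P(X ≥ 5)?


P(X ≥ 5) = Σ P(X=i) for i=5..8
P(X=5) = 117649/2097152
P(X=6) = 823543/4194304
P(X=7) = 823543/2097152
P(X=8) = 5764801/16777216
Sum = 16588509/16777216

P(X ≥ 5) = 16588509/16777216 ≈ 98.88%


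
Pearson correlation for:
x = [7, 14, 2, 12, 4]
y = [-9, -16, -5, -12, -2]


n=5, Σx=39, Σy=-44, Σxy=-449, Σx²=409, Σy²=510
r = (5×(-449) - 39×(-44))/√((5×409 - 39²)(5×510 - (-44)²))
= -529/√(524×614) = -529/√321736 ≈ -529/567.2178 ≈ -0.9326

r ≈ -0.9326


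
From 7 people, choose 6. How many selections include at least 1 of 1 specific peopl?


Complement: C(7,6) - C(6,6) = 7 - 1 = 6

6


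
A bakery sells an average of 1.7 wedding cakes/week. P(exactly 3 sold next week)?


Poisson(λ=1.7): P(X=3) = e^(-λ)×λ^k/k!
= e^(-1.7) × 1.7^3 / 3!
≈ 0.1826835241 × 4.913 / 6 ≈ 0.149587

P(X=3) ≈ 0.149587 ≈ 14.96%


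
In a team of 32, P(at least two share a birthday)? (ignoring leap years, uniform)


P(all different) = Π(365-i)/365 for i=0..31
= 0.246652
P(match) = 1 - 0.246652 = 0.753348

P ≈ 0.7533 ≈ 75.33%


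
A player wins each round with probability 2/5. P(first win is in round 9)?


Geometric: P(X=9) = (1-p)^(k-1)×p = (3/5)^8×2/5 = 13122/1953125

P(X=9) = 13122/1953125 ≈ 0.67%


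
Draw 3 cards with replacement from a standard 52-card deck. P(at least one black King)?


P(not a black King) = 50/52 = 25/26
P(none in 3 draws) = (25/26)^3 = 15625/17576
P(≥1 black King) = 1 - 15625/17576 = 1951/17576

P = 1951/17576 ≈ 11.10%


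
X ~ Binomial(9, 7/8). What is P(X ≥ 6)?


P(X ≥ 6) = Σ P(X=i) for i=6..9
P(X=6) = 2470629/33554432
P(X=7) = 7411887/33554432
P(X=8) = 51883209/134217728
P(X=9) = 40353607/134217728
Sum = 4117715/4194304

P(X ≥ 6) = 4117715/4194304 ≈ 98.17%


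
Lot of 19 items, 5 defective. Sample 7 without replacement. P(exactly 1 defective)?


Hypergeometric: C(5,1)×C(14,6)/C(19,7)
= 5×3003/50388 = 385/1292

P(X=1) = 385/1292 ≈ 29.80%


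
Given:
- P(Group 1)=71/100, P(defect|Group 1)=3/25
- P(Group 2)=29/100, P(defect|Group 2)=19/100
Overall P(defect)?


P(B) = Σ P(B|Aᵢ)×P(Aᵢ)
  3/25×71/100 = 213/2500
  19/100×29/100 = 551/10000
Sum = 1403/10000

P(defect) = 1403/10000 ≈ 14.03%


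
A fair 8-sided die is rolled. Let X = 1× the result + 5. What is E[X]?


E[die] = (1+8)/2 = 9/2
E[X] = 1×9/2 + 5 = 19/2

E[X] = 19/2


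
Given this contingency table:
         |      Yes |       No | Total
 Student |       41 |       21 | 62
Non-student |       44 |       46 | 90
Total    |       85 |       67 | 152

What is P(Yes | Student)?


P(Yes | Student) = 41/(41+21) = 41/62

P(Yes|Student) = 41/62 ≈ 66.13%


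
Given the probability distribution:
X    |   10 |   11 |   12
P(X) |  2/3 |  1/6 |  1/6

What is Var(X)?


E[X] = 21/2
E[X²] = 665/6
Var(X) = E[X²] - (E[X])² = 665/6 - 441/4 = 7/12

Var(X) = 7/12 ≈ 0.5833


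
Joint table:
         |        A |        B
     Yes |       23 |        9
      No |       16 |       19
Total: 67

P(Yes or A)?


P(Yes∨A) = P(Yes) + P(A) - P(Yes∧A)
= (32 + 39 - 23)/67 = 48/67

P = 48/67 ≈ 71.64%


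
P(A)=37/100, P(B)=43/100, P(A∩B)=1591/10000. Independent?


P(A)×P(B) = 1591/10000
P(A∩B) = 1591/10000
Equal ✓ → Independent

Yes, independent


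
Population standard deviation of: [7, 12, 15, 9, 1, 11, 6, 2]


Mean = 63/8
  (7-63/8)²=49/64
  (12-63/8)²=1089/64
  (15-63/8)²=3249/64
  (9-63/8)²=81/64
  (1-63/8)²=3025/64
  (11-63/8)²=625/64
  (6-63/8)²=225/64
  (2-63/8)²=2209/64
Σ(x-μ)² = 1319/8
σ² = (1319/8)/8 = 1319/64

σ = √(1319/64) ≈ 4.5398


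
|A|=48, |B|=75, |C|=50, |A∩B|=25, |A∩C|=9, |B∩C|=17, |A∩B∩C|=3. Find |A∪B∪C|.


|A∪B∪C| = 48+75+50-25-9-17+3 = 125

|A∪B∪C| = 125


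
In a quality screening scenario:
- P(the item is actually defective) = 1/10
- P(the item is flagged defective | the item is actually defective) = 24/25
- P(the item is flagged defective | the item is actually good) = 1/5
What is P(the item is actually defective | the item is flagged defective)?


Using Bayes' theorem:
P(A|B) = P(B|A)·P(A) / P(B)

P(the item is flagged defective) = 24/25 × 1/10 + 1/5 × 9/10
= 12/125 + 9/50 = 69/250

P(the item is actually defective|the item is flagged defective) = (12/125) / (69/250) = 8/23

P(the item is actually defective|the item is flagged defective) = 8/23 ≈ 34.78%


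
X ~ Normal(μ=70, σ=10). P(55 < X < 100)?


z₁=(55-70)/10=-1.5, z₂=(100-70)/10=3.0
P = Φ(3.0) - Φ(-1.5) = 0.998650 - 0.066807 = 0.931843 ≈ 0.9318

P(55 < X < 100) ≈ 0.9318


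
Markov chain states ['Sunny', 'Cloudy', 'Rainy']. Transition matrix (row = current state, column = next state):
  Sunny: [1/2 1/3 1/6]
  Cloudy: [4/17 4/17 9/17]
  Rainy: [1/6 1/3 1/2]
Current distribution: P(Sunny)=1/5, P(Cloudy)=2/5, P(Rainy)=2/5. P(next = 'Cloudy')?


P(next=Cloudy) = Σᵢ P(now=i)×P(i→Cloudy)
= 1/5×1/3 + 2/5×4/17 + 2/5×1/3
= 1/15 + 8/85 + 2/15 = 5/17

P = 5/17 ≈ 0.2941


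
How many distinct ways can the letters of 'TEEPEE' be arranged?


Letters: 6, freq: {'T': 1, 'E': 4, 'P': 1}
6!/(1!×4!×1!) = 720/24 = 30

30


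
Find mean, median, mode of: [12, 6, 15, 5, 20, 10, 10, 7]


Sorted: [5, 6, 7, 10, 10, 12, 15, 20]
Mean = 85/8
Median = 10
Freq: {12: 1, 6: 1, 15: 1, 5: 1, 20: 1, 10: 2, 7: 1}
Mode: [10]

Mean=85/8, Median=10, Mode=10


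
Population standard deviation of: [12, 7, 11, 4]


Mean = 34/4 = 17/2
  (12-17/2)²=49/4
  (7-17/2)²=9/4
  (11-17/2)²=25/4
  (4-17/2)²=81/4
Σ(x-μ)² = 41
σ² = 41/4

σ = √(41/4) ≈ 3.2016


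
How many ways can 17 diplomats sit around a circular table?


Circular arrangements of 17 distinct objects: fix one position to break rotational symmetry.
(n-1)! = 16! = 20922789888000

20922789888000


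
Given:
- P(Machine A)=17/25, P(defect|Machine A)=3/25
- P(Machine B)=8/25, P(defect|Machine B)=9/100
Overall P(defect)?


P(B) = Σ P(B|Aᵢ)×P(Aᵢ)
  3/25×17/25 = 51/625
  9/100×8/25 = 18/625
Sum = 69/625

P(defect) = 69/625 ≈ 11.04%


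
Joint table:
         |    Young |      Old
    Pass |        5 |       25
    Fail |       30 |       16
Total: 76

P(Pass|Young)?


P(Pass|Young) = 5/(5+30) = 5/35 = 1/7

P = 1/7 ≈ 14.29%


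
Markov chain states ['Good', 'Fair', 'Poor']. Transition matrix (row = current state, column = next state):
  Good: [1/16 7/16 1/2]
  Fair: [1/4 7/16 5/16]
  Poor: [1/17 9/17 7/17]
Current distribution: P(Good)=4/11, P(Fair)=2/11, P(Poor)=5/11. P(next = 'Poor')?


P(next=Poor) = Σᵢ P(now=i)×P(i→Poor)
= 4/11×1/2 + 2/11×5/16 + 5/11×7/17
= 2/11 + 5/88 + 35/187 = 637/1496

P = 637/1496 ≈ 0.4258


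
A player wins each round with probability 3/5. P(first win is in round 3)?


Geometric: P(X=3) = (1-p)^(k-1)×p = (2/5)^2×3/5 = 12/125

P(X=3) = 12/125 ≈ 9.60%


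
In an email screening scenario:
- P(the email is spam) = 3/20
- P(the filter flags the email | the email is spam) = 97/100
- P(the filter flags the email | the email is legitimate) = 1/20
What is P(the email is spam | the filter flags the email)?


Using Bayes' theorem:
P(A|B) = P(B|A)·P(A) / P(B)

P(the filter flags the email) = 97/100 × 3/20 + 1/20 × 17/20
= 291/2000 + 17/400 = 47/250

P(the email is spam|the filter flags the email) = (291/2000) / (47/250) = 291/376

P(the email is spam|the filter flags the email) = 291/376 ≈ 77.39%


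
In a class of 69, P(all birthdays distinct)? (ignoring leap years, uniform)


P(all different) = Π(365-i)/365 for i=0..68
= (365/365)×(364/365)×...×(297/365)
= 0.001036

P ≈ 0.0010 ≈ 0.10%


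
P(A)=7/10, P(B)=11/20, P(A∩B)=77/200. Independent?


P(A)×P(B) = 77/200
P(A∩B) = 77/200
Equal ✓ → Independent

Yes, independent


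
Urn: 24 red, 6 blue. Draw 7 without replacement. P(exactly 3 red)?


Hypergeometric: C(24,3)×C(6,4)/C(30,7)
= 2024×15/2035800 = 253/16965

P(X=3) = 253/16965 ≈ 1.49%


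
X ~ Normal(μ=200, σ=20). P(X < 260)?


z = (260-200)/20 = 3.0
P(Z < 3.0) = 0.9987

P(X < 260) ≈ 0.9987


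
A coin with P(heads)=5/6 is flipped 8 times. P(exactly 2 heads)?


Binomial: P(X=2) = C(8,2)×p^2×(1-p)^6
= 28 × 25/36 × 1/46656 = 175/419904

P(X=2) = 175/419904 ≈ 0.04%


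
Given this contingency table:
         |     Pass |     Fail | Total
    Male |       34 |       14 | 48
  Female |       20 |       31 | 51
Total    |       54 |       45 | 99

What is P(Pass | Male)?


P(Pass | Male) = 34/(34+14) = 34/48 = 17/24

P(Pass|Male) = 17/24 ≈ 70.83%


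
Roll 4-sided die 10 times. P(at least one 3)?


P(no 3)^10 = (3/4)^10 = 59049/1048576
P(≥1) = 1 - 59049/1048576 = 989527/1048576

P = 989527/1048576 ≈ 94.37%


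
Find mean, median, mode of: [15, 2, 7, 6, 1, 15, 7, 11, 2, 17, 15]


Sorted: [1, 2, 2, 6, 7, 7, 11, 15, 15, 15, 17]
Mean = 98/11
Median = 7
Freq: {15: 3, 2: 2, 7: 2, 6: 1, 1: 1, 11: 1, 17: 1}
Mode: [15]

Mean=98/11, Median=7, Mode=15


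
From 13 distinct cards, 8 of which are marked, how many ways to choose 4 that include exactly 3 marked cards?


Choose 3 of the 8 marked cards and 1 of the other 5 cards:
C(8,3)×C(5,1) = 56×5 = 280

280


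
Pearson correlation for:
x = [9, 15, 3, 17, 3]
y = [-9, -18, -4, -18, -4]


n=5, Σx=47, Σy=-53, Σxy=-681, Σx²=613, Σy²=761
r = (5×(-681) - 47×(-53))/√((5×613 - 47²)(5×761 - (-53)²))
= -914/√(856×996) = -914/√852576 ≈ -914/923.3504 ≈ -0.9899

r ≈ -0.9899


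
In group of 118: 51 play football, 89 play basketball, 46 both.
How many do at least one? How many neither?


|A∪B| = 51+89-46 = 94
Neither = 118-94 = 24

At least one: 94; Neither: 24


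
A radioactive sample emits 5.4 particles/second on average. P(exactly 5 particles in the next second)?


Poisson(λ=5.4): P(X=5) = e^(-λ)×λ^k/k!
= e^(-5.4) × 5.4^5 / 5!
≈ 0.004516580943 × 4591.65024 / 120 ≈ 0.172821

P(X=5) ≈ 0.172821 ≈ 17.28%


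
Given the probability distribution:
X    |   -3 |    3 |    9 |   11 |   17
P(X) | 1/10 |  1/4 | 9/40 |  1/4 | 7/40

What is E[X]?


E[X] = Σ x·P(X=x)
= (-3)×(1/10) + (3)×(1/4) + (9)×(9/40) + (11)×(1/4) + (17)×(7/40)
= 41/5

E[X] = 41/5


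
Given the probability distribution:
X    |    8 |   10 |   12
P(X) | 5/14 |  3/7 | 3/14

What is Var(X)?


E[X] = 68/7
E[X²] = 676/7
Var(X) = E[X²] - (E[X])² = 676/7 - 4624/49 = 108/49

Var(X) = 108/49 ≈ 2.2041


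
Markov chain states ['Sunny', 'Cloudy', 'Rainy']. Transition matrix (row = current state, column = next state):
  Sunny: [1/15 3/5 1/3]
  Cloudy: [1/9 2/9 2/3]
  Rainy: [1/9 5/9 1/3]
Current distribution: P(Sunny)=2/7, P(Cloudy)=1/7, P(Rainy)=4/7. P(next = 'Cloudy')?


P(next=Cloudy) = Σᵢ P(now=i)×P(i→Cloudy)
= 2/7×3/5 + 1/7×2/9 + 4/7×5/9
= 6/35 + 2/63 + 20/63 = 164/315

P = 164/315 ≈ 0.5206


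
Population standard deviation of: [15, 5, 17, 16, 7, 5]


Mean = 65/6
  (15-65/6)²=625/36
  (5-65/6)²=1225/36
  (17-65/6)²=1369/36
  (16-65/6)²=961/36
  (7-65/6)²=529/36
  (5-65/6)²=1225/36
Σ(x-μ)² = 989/6
σ² = (989/6)/6 = 989/36

σ = √(989/36) ≈ 5.2414


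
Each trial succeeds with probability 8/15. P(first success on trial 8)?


Geometric: P(X=8) = (1-p)^(k-1)×p = (7/15)^7×8/15 = 6588344/2562890625

P(X=8) = 6588344/2562890625 ≈ 0.26%


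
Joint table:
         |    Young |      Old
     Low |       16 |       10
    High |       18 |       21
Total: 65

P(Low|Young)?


P(Low|Young) = 16/(16+18) = 16/34 = 8/17

P = 8/17 ≈ 47.06%


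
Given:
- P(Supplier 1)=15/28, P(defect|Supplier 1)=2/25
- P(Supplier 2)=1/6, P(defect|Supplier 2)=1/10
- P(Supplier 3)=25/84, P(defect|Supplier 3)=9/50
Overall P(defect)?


P(B) = Σ P(B|Aᵢ)×P(Aᵢ)
  2/25×15/28 = 3/70
  1/10×1/6 = 1/60
  9/50×25/84 = 3/56
Sum = 19/168

P(defect) = 19/168 ≈ 11.31%


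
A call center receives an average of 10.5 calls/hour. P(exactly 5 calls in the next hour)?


Poisson(λ=10.5): P(X=5) = e^(-λ)×λ^k/k!
= e^(-10.5) × 10.5^5 / 5!
≈ 2.753644935e-05 × 127628.15625 / 120 ≈ 0.029287

P(X=5) ≈ 0.029287 ≈ 2.93%


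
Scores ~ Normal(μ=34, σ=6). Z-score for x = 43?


z = (x - μ)/σ = (43 - 34)/6 = 1.5

z = 1.5


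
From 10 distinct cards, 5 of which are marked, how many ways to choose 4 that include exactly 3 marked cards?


Choose 3 of the 5 marked cards and 1 of the other 5 cards:
C(5,3)×C(5,1) = 10×5 = 50

50


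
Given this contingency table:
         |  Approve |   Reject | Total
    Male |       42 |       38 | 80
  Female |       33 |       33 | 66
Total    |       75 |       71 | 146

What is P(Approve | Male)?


P(Approve | Male) = 42/(42+38) = 42/80 = 21/40

P(Approve|Male) = 21/40 ≈ 52.50%


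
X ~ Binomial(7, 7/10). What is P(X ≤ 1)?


P(X ≤ 1) = Σ P(X=i) for i=0..1
P(X=0) = 2187/10000000
P(X=1) = 35721/10000000
Sum = 9477/2500000

P(X ≤ 1) = 9477/2500000 ≈ 0.38%


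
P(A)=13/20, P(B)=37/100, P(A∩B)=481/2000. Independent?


P(A)×P(B) = 481/2000
P(A∩B) = 481/2000
Equal ✓ → Independent

Yes, independent


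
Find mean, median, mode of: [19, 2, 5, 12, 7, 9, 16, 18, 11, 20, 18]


Sorted: [2, 5, 7, 9, 11, 12, 16, 18, 18, 19, 20]
Mean = 137/11
Median = 12
Freq: {19: 1, 2: 1, 5: 1, 12: 1, 7: 1, 9: 1, 16: 1, 18: 2, 11: 1, 20: 1}
Mode: [18]

Mean=137/11, Median=12, Mode=18


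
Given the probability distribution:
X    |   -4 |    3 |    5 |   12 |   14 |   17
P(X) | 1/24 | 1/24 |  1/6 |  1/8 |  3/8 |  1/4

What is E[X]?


E[X] = Σ x·P(X=x)
= (-4)×(1/24) + (3)×(1/24) + (5)×(1/6) + (12)×(1/8) + (14)×(3/8) + (17)×(1/4)
= 283/24

E[X] = 283/24


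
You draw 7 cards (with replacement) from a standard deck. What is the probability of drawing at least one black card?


P(not a black card) = 26/52 = 1/2
P(none in 7 draws) = (1/2)^7 = 1/128
P(≥1 black card) = 1 - 1/128 = 127/128

P = 127/128 ≈ 99.22%


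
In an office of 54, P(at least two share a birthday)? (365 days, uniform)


P(all different) = Π(365-i)/365 for i=0..53
= 0.016123
P(match) = 1 - 0.016123 = 0.983877

P ≈ 0.9839 ≈ 98.39%


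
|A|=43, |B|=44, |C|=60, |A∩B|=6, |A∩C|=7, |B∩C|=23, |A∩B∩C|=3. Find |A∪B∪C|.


|A∪B∪C| = 43+44+60-6-7-23+3 = 114

|A∪B∪C| = 114


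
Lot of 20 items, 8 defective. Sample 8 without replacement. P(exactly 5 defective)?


Hypergeometric: C(8,5)×C(12,3)/C(20,8)
= 56×220/125970 = 1232/12597

P(X=5) = 1232/12597 ≈ 9.78%


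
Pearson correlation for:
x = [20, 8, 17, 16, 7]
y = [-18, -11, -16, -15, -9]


n=5, Σx=68, Σy=-69, Σxy=-1023, Σx²=1058, Σy²=1007
r = (5×(-1023) - 68×(-69))/√((5×1058 - 68²)(5×1007 - (-69)²))
= -423/√(666×274) = -423/√182484 ≈ -423/427.1815 ≈ -0.9902

r ≈ -0.9902


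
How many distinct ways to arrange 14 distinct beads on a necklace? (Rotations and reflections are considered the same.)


Free circular arrangements: rotations and reflections both identified.
(n-1)!/2 = 13!/2 = 6227020800/2 = 3113510400

3113510400


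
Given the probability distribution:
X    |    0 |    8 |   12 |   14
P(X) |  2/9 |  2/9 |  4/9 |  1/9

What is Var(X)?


E[X] = 26/3
E[X²] = 100
Var(X) = E[X²] - (E[X])² = 100 - 676/9 = 224/9

Var(X) = 224/9 ≈ 24.8889


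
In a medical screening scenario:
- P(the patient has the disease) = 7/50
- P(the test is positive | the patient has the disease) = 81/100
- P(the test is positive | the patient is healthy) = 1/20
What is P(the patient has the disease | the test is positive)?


Using Bayes' theorem:
P(A|B) = P(B|A)·P(A) / P(B)

P(the test is positive) = 81/100 × 7/50 + 1/20 × 43/50
= 567/5000 + 43/1000 = 391/2500

P(the patient has the disease|the test is positive) = (567/5000) / (391/2500) = 567/782

P(the patient has the disease|the test is positive) = 567/782 ≈ 72.51%


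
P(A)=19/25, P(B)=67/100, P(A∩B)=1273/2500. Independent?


P(A)×P(B) = 1273/2500
P(A∩B) = 1273/2500
Equal ✓ → Independent

Yes, independent


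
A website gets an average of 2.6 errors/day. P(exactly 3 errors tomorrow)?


Poisson(λ=2.6): P(X=3) = e^(-λ)×λ^k/k!
= e^(-2.6) × 2.6^3 / 3!
≈ 0.07427357821 × 17.576 / 6 ≈ 0.217572

P(X=3) ≈ 0.217572 ≈ 21.76%


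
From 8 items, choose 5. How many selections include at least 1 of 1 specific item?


Complement: C(8,5) - C(7,5) = 56 - 21 = 35

35


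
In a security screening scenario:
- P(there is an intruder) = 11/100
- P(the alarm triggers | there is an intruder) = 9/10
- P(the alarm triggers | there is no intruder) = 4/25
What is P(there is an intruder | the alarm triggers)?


Using Bayes' theorem:
P(A|B) = P(B|A)·P(A) / P(B)

P(the alarm triggers) = 9/10 × 11/100 + 4/25 × 89/100
= 99/1000 + 89/625 = 1207/5000

P(there is an intruder|the alarm triggers) = (99/1000) / (1207/5000) = 495/1207

P(there is an intruder|the alarm triggers) = 495/1207 ≈ 41.01%


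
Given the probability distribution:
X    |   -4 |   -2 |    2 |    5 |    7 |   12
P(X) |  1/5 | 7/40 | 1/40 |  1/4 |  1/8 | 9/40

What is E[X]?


E[X] = Σ x·P(X=x)
= (-4)×(1/5) + (-2)×(7/40) + (2)×(1/40) + (5)×(1/4) + (7)×(1/8) + (12)×(9/40)
= 149/40

E[X] = 149/40


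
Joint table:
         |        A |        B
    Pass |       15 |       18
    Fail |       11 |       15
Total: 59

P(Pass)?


P(Pass) = (15+18)/59 = 33/59

P(Pass) = 33/59 ≈ 55.93%


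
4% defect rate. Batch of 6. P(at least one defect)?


P(all good) = (24/25)^6 = 191102976/244140625
P(≥1 defect) = 53037649/244140625

P = 53037649/244140625 ≈ 21.72%


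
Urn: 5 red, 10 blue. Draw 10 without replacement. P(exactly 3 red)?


Hypergeometric: C(5,3)×C(10,7)/C(15,10)
= 10×120/3003 = 400/1001

P(X=3) = 400/1001 ≈ 39.96%


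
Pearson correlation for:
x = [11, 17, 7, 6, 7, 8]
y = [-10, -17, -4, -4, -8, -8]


n=6, Σx=56, Σy=-51, Σxy=-571, Σx²=608, Σy²=549
r = (6×(-571) - 56×(-51))/√((6×608 - 56²)(6×549 - (-51)²))
= -570/√(512×693) = -570/√354816 ≈ -570/595.6643 ≈ -0.9569

r ≈ -0.9569


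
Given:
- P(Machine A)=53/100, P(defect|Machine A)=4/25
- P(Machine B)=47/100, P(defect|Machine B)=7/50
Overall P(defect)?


P(B) = Σ P(B|Aᵢ)×P(Aᵢ)
  4/25×53/100 = 53/625
  7/50×47/100 = 329/5000
Sum = 753/5000

P(defect) = 753/5000 ≈ 15.06%


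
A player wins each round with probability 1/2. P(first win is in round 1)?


Geometric: P(X=1) = (1-p)^(k-1)×p = (1/2)^0×1/2 = 1/2

P(X=1) = 1/2 ≈ 50.00%


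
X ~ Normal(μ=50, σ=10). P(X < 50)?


z = (50-50)/10 = 0.0
P(Z < 0.0) = 0.5000

P(X < 50) ≈ 0.5000


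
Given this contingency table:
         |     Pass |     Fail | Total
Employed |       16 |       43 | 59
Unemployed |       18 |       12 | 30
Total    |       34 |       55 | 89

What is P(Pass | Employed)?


P(Pass | Employed) = 16/(16+43) = 16/59

P(Pass|Employed) = 16/59 ≈ 27.12%


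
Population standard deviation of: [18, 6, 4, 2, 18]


Mean = 48/5
  (18-48/5)²=1764/25
  (6-48/5)²=324/25
  (4-48/5)²=784/25
  (2-48/5)²=1444/25
  (18-48/5)²=1764/25
Σ(x-μ)² = 1216/5
σ² = (1216/5)/5 = 1216/25

σ = √(1216/25) ≈ 6.9742


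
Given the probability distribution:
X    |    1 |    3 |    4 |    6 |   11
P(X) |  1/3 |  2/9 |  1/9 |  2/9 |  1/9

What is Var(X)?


E[X] = 4
E[X²] = 230/9
Var(X) = E[X²] - (E[X])² = 230/9 - 16 = 86/9

Var(X) = 86/9 ≈ 9.5556


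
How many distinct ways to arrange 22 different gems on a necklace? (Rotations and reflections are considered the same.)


Free circular arrangements: rotations and reflections both identified.
(n-1)!/2 = 21!/2 = 51090942171709440000/2 = 25545471085854720000

25545471085854720000


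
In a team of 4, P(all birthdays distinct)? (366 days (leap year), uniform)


P(all different) = Π(366-i)/366 for i=0..3
= (366/366)×(365/366)×...×(363/366)
= 0.983689

P ≈ 0.9837 ≈ 98.37%


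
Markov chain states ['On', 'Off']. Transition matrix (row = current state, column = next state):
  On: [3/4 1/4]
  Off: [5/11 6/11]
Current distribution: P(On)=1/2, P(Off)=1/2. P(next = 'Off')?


P(next=Off) = Σᵢ P(now=i)×P(i→Off)
= 1/2×1/4 + 1/2×6/11
= 1/8 + 3/11 = 35/88

P = 35/88 ≈ 0.3977


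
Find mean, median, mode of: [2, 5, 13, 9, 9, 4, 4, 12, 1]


Sorted: [1, 2, 4, 4, 5, 9, 9, 12, 13]
Mean = 59/9
Median = 5
Freq: {2: 1, 5: 1, 13: 1, 9: 2, 4: 2, 12: 1, 1: 1}
Mode: [4, 9]

Mean=59/9, Median=5, Mode=[4, 9]


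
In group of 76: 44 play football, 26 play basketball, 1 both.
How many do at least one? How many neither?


|A∪B| = 44+26-1 = 69
Neither = 76-69 = 7

At least one: 69; Neither: 7


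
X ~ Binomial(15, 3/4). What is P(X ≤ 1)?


P(X ≤ 1) = Σ P(X=i) for i=0..1
P(X=0) = 1/1073741824
P(X=1) = 45/1073741824
Sum = 23/536870912

P(X ≤ 1) = 23/536870912 ≈ 0.00%


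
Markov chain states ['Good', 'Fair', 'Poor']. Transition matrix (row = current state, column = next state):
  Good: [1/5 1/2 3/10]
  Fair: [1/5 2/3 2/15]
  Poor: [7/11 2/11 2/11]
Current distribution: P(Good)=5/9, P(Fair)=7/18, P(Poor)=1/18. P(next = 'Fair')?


P(next=Fair) = Σᵢ P(now=i)×P(i→Fair)
= 5/9×1/2 + 7/18×2/3 + 1/18×2/11
= 5/18 + 7/27 + 1/99 = 325/594

P = 325/594 ≈ 0.5471


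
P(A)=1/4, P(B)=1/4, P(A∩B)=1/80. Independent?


P(A)×P(B) = 1/16
P(A∩B) = 1/80
Not equal → NOT independent

No, not independent


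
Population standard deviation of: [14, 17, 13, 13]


Mean = 57/4
  (14-57/4)²=1/16
  (17-57/4)²=121/16
  (13-57/4)²=25/16
  (13-57/4)²=25/16
Σ(x-μ)² = 43/4
σ² = (43/4)/4 = 43/16

σ = √(43/16) ≈ 1.6394


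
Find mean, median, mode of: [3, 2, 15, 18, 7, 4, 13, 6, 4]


Sorted: [2, 3, 4, 4, 6, 7, 13, 15, 18]
Mean = 72/9 = 8
Median = 6
Freq: {3: 1, 2: 1, 15: 1, 18: 1, 7: 1, 4: 2, 13: 1, 6: 1}
Mode: [4]

Mean=8, Median=6, Mode=4


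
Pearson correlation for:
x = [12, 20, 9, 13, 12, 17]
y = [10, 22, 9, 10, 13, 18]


n=6, Σx=83, Σy=82, Σxy=1233, Σx²=1227, Σy²=1258
r = (6×1233 - 83×82)/√((6×1227 - 83²)(6×1258 - 82²))
= 592/√(473×824) = 592/√389752 ≈ 592/624.3012 ≈ 0.9483

r ≈ 0.9483


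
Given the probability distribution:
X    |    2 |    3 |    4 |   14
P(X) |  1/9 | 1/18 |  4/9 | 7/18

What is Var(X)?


E[X] = 137/18
E[X²] = 1517/18
Var(X) = E[X²] - (E[X])² = 1517/18 - 18769/324 = 8537/324

Var(X) = 8537/324 ≈ 26.3488


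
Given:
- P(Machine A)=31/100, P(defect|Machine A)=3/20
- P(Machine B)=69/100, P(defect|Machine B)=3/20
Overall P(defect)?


P(B) = Σ P(B|Aᵢ)×P(Aᵢ)
  3/20×31/100 = 93/2000
  3/20×69/100 = 207/2000
Sum = 3/20

P(defect) = 3/20 ≈ 15.00%


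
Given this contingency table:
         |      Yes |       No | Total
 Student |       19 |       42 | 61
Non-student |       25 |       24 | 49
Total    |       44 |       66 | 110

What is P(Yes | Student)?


P(Yes | Student) = 19/(19+42) = 19/61

P(Yes|Student) = 19/61 ≈ 31.15%


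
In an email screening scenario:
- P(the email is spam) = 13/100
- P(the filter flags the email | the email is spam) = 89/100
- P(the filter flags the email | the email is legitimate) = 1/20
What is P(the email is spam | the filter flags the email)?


Using Bayes' theorem:
P(A|B) = P(B|A)·P(A) / P(B)

P(the filter flags the email) = 89/100 × 13/100 + 1/20 × 87/100
= 1157/10000 + 87/2000 = 199/1250

P(the email is spam|the filter flags the email) = (1157/10000) / (199/1250) = 1157/1592

P(the email is spam|the filter flags the email) = 1157/1592 ≈ 72.68%


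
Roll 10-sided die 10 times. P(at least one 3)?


P(no 3)^10 = (9/10)^10 = 3486784401/10000000000
P(≥1) = 1 - 3486784401/10000000000 = 6513215599/10000000000

P = 6513215599/10000000000 ≈ 65.13%


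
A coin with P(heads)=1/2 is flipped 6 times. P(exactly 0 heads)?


Binomial: P(X=0) = C(6,0)×p^0×(1-p)^6
= 1 × 1 × 1/64 = 1/64

P(X=0) = 1/64 ≈ 1.56%


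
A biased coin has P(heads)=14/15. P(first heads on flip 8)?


Geometric: P(X=8) = (1-p)^(k-1)×p = (1/15)^7×14/15 = 14/2562890625

P(X=8) = 14/2562890625 ≈ 0.00%


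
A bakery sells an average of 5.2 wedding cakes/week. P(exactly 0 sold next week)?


Poisson(λ=5.2): P(X=0) = e^(-λ)×λ^k/k!
= e^(-5.2) × 5.2^0 / 0!
≈ 0.005516564421 × 1 / 1 ≈ 0.005517

P(X=0) ≈ 0.005517 ≈ 0.55%


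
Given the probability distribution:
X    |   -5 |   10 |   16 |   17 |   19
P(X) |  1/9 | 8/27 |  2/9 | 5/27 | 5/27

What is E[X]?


E[X] = Σ x·P(X=x)
= (-5)×(1/9) + (10)×(8/27) + (16)×(2/9) + (17)×(5/27) + (19)×(5/27)
= 341/27

E[X] = 341/27


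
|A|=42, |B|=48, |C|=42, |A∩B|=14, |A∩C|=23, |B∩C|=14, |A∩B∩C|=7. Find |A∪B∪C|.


|A∪B∪C| = 42+48+42-14-23-14+7 = 88

|A∪B∪C| = 88


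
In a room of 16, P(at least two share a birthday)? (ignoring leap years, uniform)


P(all different) = Π(365-i)/365 for i=0..15
= 0.716396
P(match) = 1 - 0.716396 = 0.283604

P ≈ 0.2836 ≈ 28.36%


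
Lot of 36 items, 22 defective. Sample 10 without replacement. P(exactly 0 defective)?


Hypergeometric: C(22,0)×C(14,10)/C(36,10)
= 1×1001/254186856 = 13/3301128

P(X=0) = 13/3301128 ≈ 0.00%


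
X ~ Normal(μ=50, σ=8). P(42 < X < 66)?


z₁=(42-50)/8=-1.0, z₂=(66-50)/8=2.0
P = Φ(2.0) - Φ(-1.0) = 0.977250 - 0.158655 = 0.818595 ≈ 0.8186

P(42 < X < 66) ≈ 0.8186


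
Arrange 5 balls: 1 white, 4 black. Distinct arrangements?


5!/(1!×4!) = 5

5


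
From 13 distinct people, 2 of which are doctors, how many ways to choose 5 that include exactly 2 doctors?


Choose 2 of the 2 doctors and 3 of the other 11 people:
C(2,2)×C(11,3) = 1×165 = 165

165


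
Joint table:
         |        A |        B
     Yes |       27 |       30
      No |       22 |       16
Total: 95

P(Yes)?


P(Yes) = (27+30)/95 = 57/95 = 3/5

P(Yes) = 3/5 ≈ 60.00%


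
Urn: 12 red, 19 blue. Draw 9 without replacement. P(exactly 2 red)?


Hypergeometric: C(12,2)×C(19,7)/C(31,9)
= 66×50388/20160075 = 85272/516925

P(X=2) = 85272/516925 ≈ 16.50%


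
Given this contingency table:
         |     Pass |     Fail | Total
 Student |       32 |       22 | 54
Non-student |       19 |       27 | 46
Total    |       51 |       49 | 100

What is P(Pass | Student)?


P(Pass | Student) = 32/(32+22) = 32/54 = 16/27

P(Pass|Student) = 16/27 ≈ 59.26%


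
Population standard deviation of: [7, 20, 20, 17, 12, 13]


Mean = 89/6
  (7-89/6)²=2209/36
  (20-89/6)²=961/36
  (20-89/6)²=961/36
  (17-89/6)²=169/36
  (12-89/6)²=289/36
  (13-89/6)²=121/36
Σ(x-μ)² = 785/6
σ² = (785/6)/6 = 785/36

σ = √(785/36) ≈ 4.6696


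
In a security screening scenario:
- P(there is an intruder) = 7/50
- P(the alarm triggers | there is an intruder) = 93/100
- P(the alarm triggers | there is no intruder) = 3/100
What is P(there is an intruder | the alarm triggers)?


Using Bayes' theorem:
P(A|B) = P(B|A)·P(A) / P(B)

P(the alarm triggers) = 93/100 × 7/50 + 3/100 × 43/50
= 651/5000 + 129/5000 = 39/250

P(there is an intruder|the alarm triggers) = (651/5000) / (39/250) = 217/260

P(there is an intruder|the alarm triggers) = 217/260 ≈ 83.46%


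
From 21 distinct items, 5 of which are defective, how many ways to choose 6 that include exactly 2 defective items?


Choose 2 of the 5 defective items and 4 of the other 16 items:
C(5,2)×C(16,4) = 10×1820 = 18200

18200


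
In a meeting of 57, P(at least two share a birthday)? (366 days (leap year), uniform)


P(all different) = Π(366-i)/366 for i=0..56
= 0.010010
P(match) = 1 - 0.010010 = 0.989990

P ≈ 0.9900 ≈ 99.00%


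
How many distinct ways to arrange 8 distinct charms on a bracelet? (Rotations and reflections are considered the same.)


Free circular arrangements: rotations and reflections both identified.
(n-1)!/2 = 7!/2 = 5040/2 = 2520

2520


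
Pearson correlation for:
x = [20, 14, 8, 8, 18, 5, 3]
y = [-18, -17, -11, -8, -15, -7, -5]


n=7, Σx=76, Σy=-81, Σxy=-1070, Σx²=1082, Σy²=1097
r = (7×(-1070) - 76×(-81))/√((7×1082 - 76²)(7×1097 - (-81)²))
= -1334/√(1798×1118) = -1334/√2010164 ≈ -1334/1417.8025 ≈ -0.9409

r ≈ -0.9409


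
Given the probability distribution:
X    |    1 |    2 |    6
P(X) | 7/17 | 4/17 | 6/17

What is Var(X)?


E[X] = 3
E[X²] = 239/17
Var(X) = E[X²] - (E[X])² = 239/17 - 9 = 86/17

Var(X) = 86/17 ≈ 5.0588


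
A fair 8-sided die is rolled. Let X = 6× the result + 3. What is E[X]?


E[die] = (1+8)/2 = 9/2
E[X] = 6×9/2 + 3 = 30

E[X] = 30


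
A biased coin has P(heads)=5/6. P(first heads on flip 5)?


Geometric: P(X=5) = (1-p)^(k-1)×p = (1/6)^4×5/6 = 5/7776

P(X=5) = 5/7776 ≈ 0.06%


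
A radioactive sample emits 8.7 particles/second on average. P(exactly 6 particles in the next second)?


Poisson(λ=8.7): P(X=6) = e^(-λ)×λ^k/k!
= e^(-8.7) × 8.7^6 / 6!
≈ 0.000166585811 × 433626.201009 / 720 ≈ 0.100328

P(X=6) ≈ 0.100328 ≈ 10.03%


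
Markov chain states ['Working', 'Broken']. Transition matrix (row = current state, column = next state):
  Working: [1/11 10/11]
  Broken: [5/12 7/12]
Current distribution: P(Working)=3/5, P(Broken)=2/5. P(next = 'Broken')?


P(next=Broken) = Σᵢ P(now=i)×P(i→Broken)
= 3/5×10/11 + 2/5×7/12
= 6/11 + 7/30 = 257/330

P = 257/330 ≈ 0.7788


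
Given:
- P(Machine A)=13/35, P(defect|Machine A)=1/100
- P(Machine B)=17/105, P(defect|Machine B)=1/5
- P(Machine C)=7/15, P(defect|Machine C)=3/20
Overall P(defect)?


P(B) = Σ P(B|Aᵢ)×P(Aᵢ)
  1/100×13/35 = 13/3500
  1/5×17/105 = 17/525
  3/20×7/15 = 7/100
Sum = 557/5250

P(defect) = 557/5250 ≈ 10.61%


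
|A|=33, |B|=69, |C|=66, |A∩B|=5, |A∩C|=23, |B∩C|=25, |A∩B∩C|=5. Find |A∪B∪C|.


|A∪B∪C| = 33+69+66-5-23-25+5 = 120

|A∪B∪C| = 120


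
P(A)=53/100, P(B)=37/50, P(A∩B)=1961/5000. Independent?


P(A)×P(B) = 1961/5000
P(A∩B) = 1961/5000
Equal ✓ → Independent

Yes, independent


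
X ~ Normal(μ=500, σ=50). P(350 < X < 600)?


z₁=(350-500)/50=-3.0, z₂=(600-500)/50=2.0
P = Φ(2.0) - Φ(-3.0) = 0.977250 - 0.001350 = 0.975900 ≈ 0.9759

P(350 < X < 600) ≈ 0.9759


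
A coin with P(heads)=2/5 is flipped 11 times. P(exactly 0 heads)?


Binomial: P(X=0) = C(11,0)×p^0×(1-p)^11
= 1 × 1 × 177147/48828125 = 177147/48828125

P(X=0) = 177147/48828125 ≈ 0.36%


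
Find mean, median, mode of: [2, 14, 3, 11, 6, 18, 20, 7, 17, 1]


Sorted: [1, 2, 3, 6, 7, 11, 14, 17, 18, 20]
Mean = 99/10
Median = 9
Freq: {2: 1, 14: 1, 3: 1, 11: 1, 6: 1, 18: 1, 20: 1, 7: 1, 17: 1, 1: 1}
Mode: No mode

Mean=99/10, Median=9, Mode=No mode


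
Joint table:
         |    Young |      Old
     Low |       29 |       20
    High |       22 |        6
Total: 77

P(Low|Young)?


P(Low|Young) = 29/(29+22) = 29/51

P = 29/51 ≈ 56.86%


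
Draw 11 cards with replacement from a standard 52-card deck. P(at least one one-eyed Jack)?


P(not a one-eyed Jack) = 50/52 = 25/26
P(none in 11 draws) = (25/26)^11 = 2384185791015625/3670344486987776
P(≥1 one-eyed Jack) = 1 - 2384185791015625/3670344486987776 = 1286158695972151/3670344486987776

P = 1286158695972151/3670344486987776 ≈ 35.04%


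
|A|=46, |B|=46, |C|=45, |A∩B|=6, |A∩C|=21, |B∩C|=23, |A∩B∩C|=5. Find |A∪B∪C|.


|A∪B∪C| = 46+46+45-6-21-23+5 = 92

|A∪B∪C| = 92


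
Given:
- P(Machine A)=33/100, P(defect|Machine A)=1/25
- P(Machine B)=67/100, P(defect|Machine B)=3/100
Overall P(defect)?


P(B) = Σ P(B|Aᵢ)×P(Aᵢ)
  1/25×33/100 = 33/2500
  3/100×67/100 = 201/10000
Sum = 333/10000

P(defect) = 333/10000 ≈ 3.33%


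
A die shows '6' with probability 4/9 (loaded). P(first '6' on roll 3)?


Geometric: P(X=3) = (1-p)^(k-1)×p = (5/9)^2×4/9 = 100/729

P(X=3) = 100/729 ≈ 13.72%


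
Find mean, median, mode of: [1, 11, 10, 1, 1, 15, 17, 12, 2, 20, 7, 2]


Sorted: [1, 1, 1, 2, 2, 7, 10, 11, 12, 15, 17, 20]
Mean = 99/12 = 33/4
Median = 17/2
Freq: {1: 3, 11: 1, 10: 1, 15: 1, 17: 1, 12: 1, 2: 2, 20: 1, 7: 1}
Mode: [1]

Mean=33/4, Median=17/2, Mode=1


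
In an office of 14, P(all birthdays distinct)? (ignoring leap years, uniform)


P(all different) = Π(365-i)/365 for i=0..13
= (365/365)×(364/365)×...×(352/365)
= 0.776897

P ≈ 0.7769 ≈ 77.69%


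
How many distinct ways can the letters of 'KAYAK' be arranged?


Letters: 5, freq: {'K': 2, 'A': 2, 'Y': 1}
5!/(2!×2!×1!) = 120/4 = 30

30


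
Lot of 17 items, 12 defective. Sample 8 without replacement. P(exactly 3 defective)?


Hypergeometric: C(12,3)×C(5,5)/C(17,8)
= 220×1/24310 = 2/221

P(X=3) = 2/221 ≈ 0.90%


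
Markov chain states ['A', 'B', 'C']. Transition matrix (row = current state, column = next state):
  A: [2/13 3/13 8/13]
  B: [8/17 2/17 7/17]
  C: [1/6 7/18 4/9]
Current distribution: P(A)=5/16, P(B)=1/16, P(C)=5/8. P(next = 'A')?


P(next=A) = Σᵢ P(now=i)×P(i→A)
= 5/16×2/13 + 1/16×8/17 + 5/8×1/6
= 5/104 + 1/34 + 5/48 = 1927/10608

P = 1927/10608 ≈ 0.1817


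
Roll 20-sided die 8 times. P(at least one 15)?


P(no 15)^8 = (19/20)^8 = 16983563041/25600000000
P(≥1) = 1 - 16983563041/25600000000 = 8616436959/25600000000

P = 8616436959/25600000000 ≈ 33.66%


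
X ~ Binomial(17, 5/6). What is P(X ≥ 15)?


P(X ≥ 15) = Σ P(X=i) for i=15..17
P(X=15) = 518798828125/2115832430592
P(X=16) = 2593994140625/16926659444736
P(X=17) = 762939453125/16926659444736
Sum = 1251220703125/2821109907456

P(X ≥ 15) = 1251220703125/2821109907456 ≈ 44.35%


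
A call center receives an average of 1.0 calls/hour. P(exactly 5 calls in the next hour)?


Poisson(λ=1.0): P(X=5) = e^(-λ)×λ^k/k!
= e^(-1.0) × 1.0^5 / 5!
≈ 0.3678794412 × 1 / 120 ≈ 0.003066

P(X=5) ≈ 0.003066 ≈ 0.31%


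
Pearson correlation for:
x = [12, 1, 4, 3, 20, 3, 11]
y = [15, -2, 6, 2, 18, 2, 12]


n=7, Σx=54, Σy=53, Σxy=706, Σx²=700, Σy²=741
r = (7×706 - 54×53)/√((7×700 - 54²)(7×741 - 53²))
= 2080/√(1984×2378) = 2080/√4717952 ≈ 2080/2172.0847 ≈ 0.9576

r ≈ 0.9576


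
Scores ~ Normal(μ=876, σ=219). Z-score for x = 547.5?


z = (x - μ)/σ = (547.5 - 876)/219 = -1.5

z = -1.5


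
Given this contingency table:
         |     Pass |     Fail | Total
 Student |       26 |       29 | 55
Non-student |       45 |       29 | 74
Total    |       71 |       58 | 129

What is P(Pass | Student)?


P(Pass | Student) = 26/(26+29) = 26/55

P(Pass|Student) = 26/55 ≈ 47.27%


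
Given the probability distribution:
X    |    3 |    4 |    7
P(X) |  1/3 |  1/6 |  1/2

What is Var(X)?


E[X] = 31/6
E[X²] = 181/6
Var(X) = E[X²] - (E[X])² = 181/6 - 961/36 = 125/36

Var(X) = 125/36 ≈ 3.4722


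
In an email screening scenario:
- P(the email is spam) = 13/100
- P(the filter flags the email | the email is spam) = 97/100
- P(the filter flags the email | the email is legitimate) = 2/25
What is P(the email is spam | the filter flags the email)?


Using Bayes' theorem:
P(A|B) = P(B|A)·P(A) / P(B)

P(the filter flags the email) = 97/100 × 13/100 + 2/25 × 87/100
= 1261/10000 + 87/1250 = 1957/10000

P(the email is spam|the filter flags the email) = (1261/10000) / (1957/10000) = 1261/1957

P(the email is spam|the filter flags the email) = 1261/1957 ≈ 64.44%


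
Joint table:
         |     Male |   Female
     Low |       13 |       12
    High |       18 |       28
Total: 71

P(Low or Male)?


P(Low∨Male) = P(Low) + P(Male) - P(Low∧Male)
= (25 + 31 - 13)/71 = 43/71

P = 43/71 ≈ 60.56%


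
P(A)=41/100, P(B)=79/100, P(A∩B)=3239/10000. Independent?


P(A)×P(B) = 3239/10000
P(A∩B) = 3239/10000
Equal ✓ → Independent

Yes, independent


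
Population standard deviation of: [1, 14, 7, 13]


Mean = 35/4
  (1-35/4)²=961/16
  (14-35/4)²=441/16
  (7-35/4)²=49/16
  (13-35/4)²=289/16
Σ(x-μ)² = 435/4
σ² = (435/4)/4 = 435/16

σ = √(435/16) ≈ 5.2142


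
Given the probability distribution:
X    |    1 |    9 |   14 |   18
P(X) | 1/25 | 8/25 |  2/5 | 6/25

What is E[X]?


E[X] = Σ x·P(X=x)
= (1)×(1/25) + (9)×(8/25) + (14)×(2/5) + (18)×(6/25)
= 321/25

E[X] = 321/25


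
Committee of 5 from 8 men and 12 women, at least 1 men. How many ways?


Count by #men:
  1M,4W: C(8,1)×C(12,4)=3960
  2M,3W: C(8,2)×C(12,3)=6160
  3M,2W: C(8,3)×C(12,2)=3696
  4M,1W: C(8,4)×C(12,1)=840
  5M,0W: C(8,5)×C(12,0)=56
Total = 14712

14712


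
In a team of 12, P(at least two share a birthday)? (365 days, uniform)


P(all different) = Π(365-i)/365 for i=0..11
= 0.832975
P(match) = 1 - 0.832975 = 0.167025

P ≈ 0.1670 ≈ 16.70%


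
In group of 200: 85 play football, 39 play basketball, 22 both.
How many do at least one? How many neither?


|A∪B| = 85+39-22 = 102
Neither = 200-102 = 98

At least one: 102; Neither: 98


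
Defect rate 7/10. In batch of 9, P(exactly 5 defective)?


Binomial: P(X=5) = C(9,5)×p^5×(1-p)^4
= 126 × 16807/100000 × 81/10000 = 85766121/500000000

P(X=5) = 85766121/500000000 ≈ 17.15%


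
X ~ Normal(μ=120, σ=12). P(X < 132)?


z = (132-120)/12 = 1.0
P(Z < 1.0) = 0.8413

P(X < 132) ≈ 0.8413


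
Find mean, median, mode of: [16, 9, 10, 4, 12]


Sorted: [4, 9, 10, 12, 16]
Mean = 51/5
Median = 10
Freq: {16: 1, 9: 1, 10: 1, 4: 1, 12: 1}
Mode: No mode

Mean=51/5, Median=10, Mode=No mode


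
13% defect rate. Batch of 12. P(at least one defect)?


P(all good) = (87/100)^12 = 188031682201497672618081/1000000000000000000000000
P(≥1 defect) = 811968317798502327381919/1000000000000000000000000

P = 811968317798502327381919/1000000000000000000000000 ≈ 81.20%
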